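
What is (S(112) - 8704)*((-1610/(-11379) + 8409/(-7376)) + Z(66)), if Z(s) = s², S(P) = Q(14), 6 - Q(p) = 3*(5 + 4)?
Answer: -3189177886244425/83931504 ≈ -3.7997e+7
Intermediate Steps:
Q(p) = -21 (Q(p) = 6 - 3*(5 + 4) = 6 - 3*9 = 6 - 1*27 = 6 - 27 = -21)
S(P) = -21
(S(112) - 8704)*((-1610/(-11379) + 8409/(-7376)) + Z(66)) = (-21 - 8704)*((-1610/(-11379) + 8409/(-7376)) + 66²) = -8725*((-1610*(-1/11379) + 8409*(-1/7376)) + 4356) = -8725*((1610/11379 - 8409/7376) + 4356) = -8725*(-83810651/83931504 + 4356) = -8725*365521820773/83931504 = -3189177886244425/83931504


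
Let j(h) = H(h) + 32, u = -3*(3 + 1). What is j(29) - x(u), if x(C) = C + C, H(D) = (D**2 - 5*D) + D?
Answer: 781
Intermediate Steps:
H(D) = D**2 - 4*D
u = -12 (u = -3*4 = -12)
j(h) = 32 + h*(-4 + h) (j(h) = h*(-4 + h) + 32 = 32 + h*(-4 + h))
x(C) = 2*C
j(29) - x(u) = (32 + 29*(-4 + 29)) - 2*(-12) = (32 + 29*25) - 1*(-24) = (32 + 725) + 24 = 757 + 24 = 781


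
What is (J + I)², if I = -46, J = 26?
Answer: 400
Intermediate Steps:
(J + I)² = (26 - 46)² = (-20)² = 400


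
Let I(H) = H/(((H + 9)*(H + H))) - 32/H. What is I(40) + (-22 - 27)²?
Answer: 1176103/490 ≈ 2400.2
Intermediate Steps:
I(H) = 1/(2*(9 + H)) - 32/H (I(H) = H/(((9 + H)*(2*H))) - 32/H = H/((2*H*(9 + H))) - 32/H = H*(1/(2*H*(9 + H))) - 32/H = 1/(2*(9 + H)) - 32/H)
I(40) + (-22 - 27)² = (9/2)*(-64 - 7*40)/(40*(9 + 40)) + (-22 - 27)² = (9/2)*(1/40)*(-64 - 280)/49 + (-49)² = (9/2)*(1/40)*(1/49)*(-344) + 2401 = -387/490 + 2401 = 1176103/490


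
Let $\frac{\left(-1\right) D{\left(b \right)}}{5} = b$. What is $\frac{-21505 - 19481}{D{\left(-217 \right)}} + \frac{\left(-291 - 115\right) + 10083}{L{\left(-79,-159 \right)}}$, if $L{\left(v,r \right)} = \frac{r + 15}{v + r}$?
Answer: $\frac{1246494863}{78120} \approx 15956.0$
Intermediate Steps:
$D{\left(b \right)} = - 5 b$
$L{\left(v,r \right)} = \frac{15 + r}{r + v}$
$\frac{-21505 - 19481}{D{\left(-217 \right)}} + \frac{\left(-291 - 115\right) + 10083}{L{\left(-79,-159 \right)}} = \frac{-21505 - 19481}{\left(-5\right) \left(-217\right)} + \frac{\left(-291 - 115\right) + 10083}{\frac{1}{-159 - 79} \left(15 - 159\right)} = - \frac{40986}{1085} + \frac{-406 + 10083}{\frac{1}{-238} \left(-144\right)} = \left(-40986\right) \frac{1}{1085} + \frac{9677}{\left(- \frac{1}{238}\right) \left(-144\right)} = - \frac{40986}{1085} + \frac{9677}{\frac{72}{119}} = - \frac{40986}{1085} + 9677 \cdot \frac{119}{72} = - \frac{40986}{1085} + \frac{1151563}{72} = \frac{1246494863}{78120}$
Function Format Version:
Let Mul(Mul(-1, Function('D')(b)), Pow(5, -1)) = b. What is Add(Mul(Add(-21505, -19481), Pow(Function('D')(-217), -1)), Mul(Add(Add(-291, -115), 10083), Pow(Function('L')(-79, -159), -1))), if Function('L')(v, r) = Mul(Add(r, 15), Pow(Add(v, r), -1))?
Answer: Rational(1246494863, 78120) ≈ 15956.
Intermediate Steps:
Function('D')(b) = Mul(-5, b)
Function('L')(v, r) = Mul(Pow(Add(r, v), -1), Add(15, r)) (Function('L')(v, r) = Mul(Add(15, r), Pow(Add(r, v), -1)) = Mul(Pow(Add(r, v), -1), Add(15, r)))
Add(Mul(Add(-21505, -19481), Pow(Function('D')(-217), -1)), Mul(Add(Add(-291, -115), 10083), Pow(Function('L')(-79, -159), -1))) = Add(Mul(Add(-21505, -19481), Pow(Mul(-5, -217), -1)), Mul(Add(Add(-291, -115), 10083), Pow(Mul(Pow(Add(-159, -79), -1), Add(15, -159)), -1))) = Add(Mul(-40986, Pow(1085, -1)), Mul(Add(-406, 10083), Pow(Mul(Pow(-238, -1), -144), -1))) = Add(Mul(-40986, Rational(1, 1085)), Mul(9677, Pow(Mul(Rational(-1, 238), -144), -1))) = Add(Rational(-40986, 1085), Mul(9677, Pow(Rational(72, 119), -1))) = Add(Rational(-40986, 1085), Mul(9677, Rational(119, 72))) = Add(Rational(-40986, 1085), Rational(1151563, 72)) = Rational(1246494863, 78120)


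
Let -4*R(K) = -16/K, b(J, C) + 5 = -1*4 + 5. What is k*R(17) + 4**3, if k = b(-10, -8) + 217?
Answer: 1940/17 ≈ 114.12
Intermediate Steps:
b(J, C) = -4 (b(J, C) = -5 + (-1*4 + 5) = -5 + (-4 + 5) = -5 + 1 = -4)
R(K) = 4/K (R(K) = -(-4)/K = 4/K)
k = 213 (k = -4 + 217 = 213)
k*R(17) + 4**3 = 213*(4/17) + 4**3 = 213*(4*(1/17)) + 64 = 213*(4/17) + 64 = 852/17 + 64 = 1940/17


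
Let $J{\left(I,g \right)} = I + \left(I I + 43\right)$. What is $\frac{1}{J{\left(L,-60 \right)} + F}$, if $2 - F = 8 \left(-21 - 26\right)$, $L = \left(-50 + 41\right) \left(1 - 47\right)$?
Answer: $\frac{1}{172231} \approx 5.8062 \cdot 10^{-6}$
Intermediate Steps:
$L = 414$ ($L = \left(-9\right) \left(-46\right) = 414$)
$J{\left(I,g \right)} = 43 + I + I^{2}$ ($J{\left(I,g \right)} = I + \left(I^{2} + 43\right) = I + \left(43 + I^{2}\right) = 43 + I + I^{2}$)
$F = 378$ ($F = 2 - 8 \left(-21 - 26\right) = 2 - 8 \left(-47\right) = 2 - -376 = 2 + 376 = 378$)
$\frac{1}{J{\left(L,-60 \right)} + F} = \frac{1}{\left(43 + 414 + 414^{2}\right) + 378} = \frac{1}{\left(43 + 414 + 171396\right) + 378} = \frac{1}{171853 + 378} = \frac{1}{172231}$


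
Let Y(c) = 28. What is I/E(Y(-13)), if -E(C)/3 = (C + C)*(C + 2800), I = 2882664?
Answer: -120111/19796 ≈ -6.0674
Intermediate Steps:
E(C) = -6*C*(2800 + C) (E(C) = -3*(C + C)*(C + 2800) = -3*2*C*(2800 + C) = -6*C*(2800 + C))
I/E(Y(-13)) = 2882664/((-6*28*(2800 + 28))) = 2882664/((-6*28*2828)) = 2882664/(-475104) = 2882664*(-1/475104) = -120111/19796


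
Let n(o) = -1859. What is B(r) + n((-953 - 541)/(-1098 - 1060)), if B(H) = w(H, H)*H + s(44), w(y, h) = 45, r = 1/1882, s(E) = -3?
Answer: -3504239/1882 ≈ -1862.0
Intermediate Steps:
r = 1/1882 ≈ 0.00053135
B(H) = -3 + 45*H (B(H) = 45*H - 3 = -3 + 45*H)
B(r) + n((-953 - 541)/(-1098 - 1060)) = (-3 + 45*(1/1882)) - 1859 = (-3 + 45/1882) - 1859 = -5601/1882 - 1859 = -3504239/1882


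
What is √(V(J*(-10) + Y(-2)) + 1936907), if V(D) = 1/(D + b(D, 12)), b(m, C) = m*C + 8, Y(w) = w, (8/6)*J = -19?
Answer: √26073791739165/3669 ≈ 1391.7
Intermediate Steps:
J = -57/4 (J = (¾)*(-19) = -57/4 ≈ -14.250)
b(m, C) = 8 + C*m (b(m, C) = C*m + 8 = 8 + C*m)
V(D) = 1/(8 + 13*D) (V(D) = 1/(D + (8 + 12*D)) = 1/(8 + 13*D))
√(V(J*(-10) + Y(-2)) + 1936907) = √(1/(8 + 13*(-57/4*(-10) - 2)) + 1936907) = √(1/(8 + 13*(285/2 - 2)) + 1936907) = √(1/(8 + 13*(281/2)) + 1936907) = √(1/(8 + 3653/2) + 1936907) = √(1/(3669/2) + 1936907) = √(2/3669 + 1936907) = √(7106511785/3669) = √26073791739165/3669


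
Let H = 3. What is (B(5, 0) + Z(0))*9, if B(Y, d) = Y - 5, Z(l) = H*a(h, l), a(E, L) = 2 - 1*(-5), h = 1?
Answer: 189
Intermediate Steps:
a(E, L) = 7 (a(E, L) = 2 + 5 = 7)
Z(l) = 21 (Z(l) = 3*7 = 21)
B(Y, d) = -5 + Y
(B(5, 0) + Z(0))*9 = ((-5 + 5) + 21)*9 = (0 + 21)*9 = 21*9 = 189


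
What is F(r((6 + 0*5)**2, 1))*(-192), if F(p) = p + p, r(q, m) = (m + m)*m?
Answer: -768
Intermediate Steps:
r(q, m) = 2*m**2 (r(q, m) = (2*m)*m = 2*m**2)
F(p) = 2*p
F(r((6 + 0*5)**2, 1))*(-192) = (2*(2*1**2))*(-192) = (2*(2*1))*(-192) = (2*2)*(-192) = 4*(-192) = -768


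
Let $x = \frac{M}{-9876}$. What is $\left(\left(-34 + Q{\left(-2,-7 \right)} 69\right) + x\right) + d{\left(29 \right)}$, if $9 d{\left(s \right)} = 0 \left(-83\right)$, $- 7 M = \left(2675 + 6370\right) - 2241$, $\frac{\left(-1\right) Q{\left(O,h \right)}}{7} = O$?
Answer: $\frac{767117}{823} \approx 932.1$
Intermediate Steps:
$Q{\left(O,h \right)} = - 7 O$
$M = -972$ ($M = - \frac{\left(2675 + 6370\right) - 2241}{7} = - \frac{9045 - 2241}{7} = \left(- \frac{1}{7}\right) 6804 = -972$)
$d{\left(s \right)} = 0$ ($d{\left(s \right)} = \frac{0 \left(-83\right)}{9} = \frac{1}{9} \cdot 0 = 0$)
$x = \frac{81}{823}$ ($x = - \frac{972}{-9876} = \left(-972\right) \left(- \frac{1}{9876}\right) = \frac{81}{823} \approx 0.09842$)
$\left(\left(-34 + Q{\left(-2,-7 \right)} 69\right) + x\right) + d{\left(29 \right)} = \left(\left(-34 + \left(-7\right) \left(-2\right) 69\right) + \frac{81}{823}\right) + 0 = \left(\left(-34 + 14 \cdot 69\right) + \frac{81}{823}\right) + 0 = \left(\left(-34 + 966\right) + \frac{81}{823}\right) + 0 = \left(932 + \frac{81}{823}\right) + 0 = \frac{767117}{823} + 0 = \frac{767117}{823}$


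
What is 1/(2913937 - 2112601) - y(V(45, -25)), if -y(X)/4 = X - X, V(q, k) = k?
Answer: 1/801336 ≈ 1.2479e-6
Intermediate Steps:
y(X) = 0 (y(X) = -4*(X - X) = -4*0 = 0)
1/(2913937 - 2112601) - y(V(45, -25)) = 1/(2913937 - 2112601) - 1*0 = 1/801336 + 0 = 1/801336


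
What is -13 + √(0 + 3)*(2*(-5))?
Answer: -13 - 10*√3 ≈ -30.320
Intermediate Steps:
-13 + √(0 + 3)*(2*(-5)) = -13 + √3*(-10) = -13 - 10*√3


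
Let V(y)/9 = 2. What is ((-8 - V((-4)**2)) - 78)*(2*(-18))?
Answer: 3744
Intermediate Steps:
V(y) = 18 (V(y) = 9*2 = 18)
((-8 - V((-4)**2)) - 78)*(2*(-18)) = ((-8 - 1*18) - 78)*(2*(-18)) = ((-8 - 18) - 78)*(-36) = (-26 - 78)*(-36) = -104*(-36) = 3744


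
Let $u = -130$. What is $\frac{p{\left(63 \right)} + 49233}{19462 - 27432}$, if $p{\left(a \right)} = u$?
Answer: $- \frac{49103}{7970} \approx -6.161$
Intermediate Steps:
$p{\left(a \right)} = -130$
$\frac{p{\left(63 \right)} + 49233}{19462 - 27432} = \frac{-130 + 49233}{19462 - 27432} = \frac{49103}{-7970} = 49103 \left(- \frac{1}{7970}\right) = - \frac{49103}{7970}$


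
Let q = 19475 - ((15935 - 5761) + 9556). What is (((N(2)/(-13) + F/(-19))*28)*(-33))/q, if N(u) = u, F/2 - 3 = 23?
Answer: -12936/1235 ≈ -10.474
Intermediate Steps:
F = 52 (F = 6 + 2*23 = 6 + 46 = 52)
q = -255 (q = 19475 - (10174 + 9556) = 19475 - 1*19730 = 19475 - 19730 = -255)
(((N(2)/(-13) + F/(-19))*28)*(-33))/q = (((2/(-13) + 52/(-19))*28)*(-33))/(-255) = (((2*(-1/13) + 52*(-1/19))*28)*(-33))*(-1/255) = (((-2/13 - 52/19)*28)*(-33))*(-1/255) = (-714/247*28*(-33))*(-1/255) = -19992/247*(-33)*(-1/255) = (659736/247)*(-1/255) = -12936/1235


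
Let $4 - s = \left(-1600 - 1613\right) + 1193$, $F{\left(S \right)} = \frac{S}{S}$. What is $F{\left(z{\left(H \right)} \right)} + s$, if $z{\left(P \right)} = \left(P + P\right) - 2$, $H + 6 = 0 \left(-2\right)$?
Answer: $2025$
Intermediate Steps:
$H = -6$ ($H = -6 + 0 \left(-2\right) = -6 + 0 = -6$)
$z{\left(P \right)} = -2 + 2 P$ ($z{\left(P \right)} = 2 P - 2 = -2 + 2 P$)
$F{\left(S \right)} = 1$
$s = 2024$ ($s = 4 - \left(\left(-1600 - 1613\right) + 1193\right) = 4 - \left(-3213 + 1193\right) = 4 - -2020 = 4 + 2020 = 2024$)
$F{\left(z{\left(H \right)} \right)} + s = 1 + 2024 = 2025$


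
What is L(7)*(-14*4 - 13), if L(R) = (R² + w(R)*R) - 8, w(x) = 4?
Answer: -4761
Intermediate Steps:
L(R) = -8 + R² + 4*R (L(R) = (R² + 4*R) - 8 = -8 + R² + 4*R)
L(7)*(-14*4 - 13) = (-8 + 7² + 4*7)*(-14*4 - 13) = (-8 + 49 + 28)*(-56 - 13) = 69*(-69) = -4761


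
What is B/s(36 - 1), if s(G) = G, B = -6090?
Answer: -174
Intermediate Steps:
B/s(36 - 1) = -6090/(36 - 1) = -6090/35 = -6090*1/35 = -174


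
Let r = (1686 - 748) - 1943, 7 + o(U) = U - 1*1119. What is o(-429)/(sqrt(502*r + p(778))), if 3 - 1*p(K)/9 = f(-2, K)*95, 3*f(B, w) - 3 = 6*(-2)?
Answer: 1555*I*sqrt(501918)/501918 ≈ 2.1949*I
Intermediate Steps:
f(B, w) = -3 (f(B, w) = 1 + (6*(-2))/3 = 1 + (1/3)*(-12) = 1 - 4 = -3)
o(U) = -1126 + U (o(U) = -7 + (U - 1*1119) = -7 + (U - 1119) = -7 + (-1119 + U) = -1126 + U)
r = -1005 (r = 938 - 1943 = -1005)
p(K) = 2592 (p(K) = 27 - (-27)*95 = 27 - 9*(-285) = 27 + 2565 = 2592)
o(-429)/(sqrt(502*r + p(778))) = (-1126 - 429)/(sqrt(502*(-1005) + 2592)) = -1555/sqrt(-504510 + 2592) = -1555*(-I*sqrt(501918)/501918) = -(-1555)*I*sqrt(501918)/501918 = 1555*I*sqrt(501918)/501918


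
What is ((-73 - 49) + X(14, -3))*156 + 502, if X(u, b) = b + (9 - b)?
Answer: -17126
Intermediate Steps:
X(u, b) = 9
((-73 - 49) + X(14, -3))*156 + 502 = ((-73 - 49) + 9)*156 + 502 = (-122 + 9)*156 + 502 = -113*156 + 502 = -17628 + 502 = -17126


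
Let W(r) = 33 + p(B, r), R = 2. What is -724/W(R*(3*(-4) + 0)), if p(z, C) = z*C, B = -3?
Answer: -724/105 ≈ -6.8952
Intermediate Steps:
p(z, C) = C*z
W(r) = 33 - 3*r (W(r) = 33 + r*(-3) = 33 - 3*r)
-724/W(R*(3*(-4) + 0)) = -724/(33 - 6*(3*(-4) + 0)) = -724/(33 - 6*(-12 + 0)) = -724/(33 - 6*(-12)) = -724/(33 - 3*(-24)) = -724/(33 + 72) = -724/105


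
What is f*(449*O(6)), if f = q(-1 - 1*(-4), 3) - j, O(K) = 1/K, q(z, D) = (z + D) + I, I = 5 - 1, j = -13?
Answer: 10327/6 ≈ 1721.2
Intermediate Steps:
I = 4
q(z, D) = 4 + D + z (q(z, D) = (z + D) + 4 = (D + z) + 4 = 4 + D + z)
O(K) = 1/K
f = 23 (f = (4 + 3 + (-1 - 1*(-4))) - 1*(-13) = (4 + 3 + (-1 + 4)) + 13 = (4 + 3 + 3) + 13 = 10 + 13 = 23)
f*(449*O(6)) = 23*(449/6) = 10327/6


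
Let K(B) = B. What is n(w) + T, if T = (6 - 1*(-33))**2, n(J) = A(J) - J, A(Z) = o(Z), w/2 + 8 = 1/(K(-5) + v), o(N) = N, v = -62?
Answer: 1521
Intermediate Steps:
w = -1074/67 (w = -16 + 2/(-5 - 62) = -16 + 2/(-67) = -16 + 2*(-1/67) = -16 - 2/67 = -1074/67 ≈ -16.030)
A(Z) = Z
n(J) = 0 (n(J) = J - J = 0)
T = 1521 (T = (6 + 33)**2 = 39**2 = 1521)
n(w) + T = 0 + 1521 = 1521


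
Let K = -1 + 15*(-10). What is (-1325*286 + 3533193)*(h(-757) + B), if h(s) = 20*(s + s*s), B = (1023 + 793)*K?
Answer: 35238016800632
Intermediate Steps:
K = -151 (K = -1 - 150 = -151)
B = -274216 (B = (1023 + 793)*(-151) = 1816*(-151) = -274216)
h(s) = 20*s + 20*s² (h(s) = 20*(s + s²) = 20*s + 20*s²)
(-1325*286 + 3533193)*(h(-757) + B) = (-1325*286 + 3533193)*(20*(-757)*(1 - 757) - 274216) = (-378950 + 3533193)*(20*(-757)*(-756) - 274216) = 3154243*(11445840 - 274216) = 3154243*11171624 = 35238016800632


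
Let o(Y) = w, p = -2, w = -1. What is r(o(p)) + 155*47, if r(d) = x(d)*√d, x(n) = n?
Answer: 7285 - I ≈ 7285.0 - 1.0*I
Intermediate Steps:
o(Y) = -1
r(d) = d^(3/2) (r(d) = d*√d = d^(3/2))
r(o(p)) + 155*47 = (-1)^(3/2) + 155*47 = -I + 7285 = 7285 - I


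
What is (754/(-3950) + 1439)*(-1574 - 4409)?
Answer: -17001579984/1975 ≈ -8.6084e+6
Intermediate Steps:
(754/(-3950) + 1439)*(-1574 - 4409) = (754*(-1/3950) + 1439)*(-5983) = (-377/1975 + 1439)*(-5983) = (2841648/1975)*(-5983) = -17001579984/1975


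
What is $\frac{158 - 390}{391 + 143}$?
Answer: $- \frac{116}{267} \approx -0.43446$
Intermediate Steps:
$\frac{158 - 390}{391 + 143} = - \frac{232}{534} = \left(-232\right) \frac{1}{534} = - \frac{116}{267}$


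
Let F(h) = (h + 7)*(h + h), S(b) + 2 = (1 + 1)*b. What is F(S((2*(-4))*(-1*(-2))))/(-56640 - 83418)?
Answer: -102/7781 ≈ -0.013109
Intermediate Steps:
S(b) = -2 + 2*b (S(b) = -2 + (1 + 1)*b = -2 + 2*b)
F(h) = 2*h*(7 + h) (F(h) = (7 + h)*(2*h) = 2*h*(7 + h))
F(S((2*(-4))*(-1*(-2))))/(-56640 - 83418) = (2*(-2 + 2*((2*(-4))*(-1*(-2))))*(7 + (-2 + 2*((2*(-4))*(-1*(-2))))))/(-56640 - 83418) = (2*(-2 + 2*(-8*2))*(7 + (-2 + 2*(-8*2))))/(-140058) = (2*(-2 + 2*(-16))*(7 + (-2 + 2*(-16))))*(-1/140058) = (2*(-2 - 32)*(7 + (-2 - 32)))*(-1/140058) = (2*(-34)*(7 - 34))*(-1/140058) = (2*(-34)*(-27))*(-1/140058) = 1836*(-1/140058) = -102/7781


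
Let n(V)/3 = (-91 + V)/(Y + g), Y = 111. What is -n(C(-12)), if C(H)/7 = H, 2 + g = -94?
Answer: 35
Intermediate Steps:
g = -96 (g = -2 - 94 = -96)
C(H) = 7*H
n(V) = -91/5 + V/5 (n(V) = 3*((-91 + V)/(111 - 96)) = 3*((-91 + V)/15) = 3*((-91 + V)*(1/15)) = 3*(-91/15 + V/15) = -91/5 + V/5)
-n(C(-12)) = -(-91/5 + (7*(-12))/5) = -(-91/5 + (⅕)*(-84)) = -(-91/5 - 84/5) = -1*(-35) = 35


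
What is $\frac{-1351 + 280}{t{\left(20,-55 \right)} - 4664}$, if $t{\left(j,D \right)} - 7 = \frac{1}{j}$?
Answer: $\frac{21420}{93139} \approx 0.22998$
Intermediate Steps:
$t{\left(j,D \right)} = 7 + \frac{1}{j}$
$\frac{-1351 + 280}{t{\left(20,-55 \right)} - 4664} = \frac{-1351 + 280}{\left(7 + \frac{1}{20}\right) - 4664} = - \frac{1071}{\left(7 + \frac{1}{20}\right) - 4664} = - \frac{1071}{\frac{141}{20} - 4664} = - \frac{1071}{- \frac{93139}{20}} = \left(-1071\right) \left(- \frac{20}{93139}\right) = \frac{21420}{93139}$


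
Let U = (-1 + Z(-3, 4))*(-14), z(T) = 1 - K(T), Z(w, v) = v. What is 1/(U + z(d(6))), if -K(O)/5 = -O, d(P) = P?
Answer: -1/71 ≈ -0.014085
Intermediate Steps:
K(O) = 5*O (K(O) = -(-5)*O = 5*O)
z(T) = 1 - 5*T
U = -42 (U = (-1 + 4)*(-14) = 3*(-14) = -42)
1/(U + z(d(6))) = 1/(-42 + (1 - 5*6)) = 1/(-42 + (1 - 30)) = 1/(-42 - 29) = 1/(-71) = -1/71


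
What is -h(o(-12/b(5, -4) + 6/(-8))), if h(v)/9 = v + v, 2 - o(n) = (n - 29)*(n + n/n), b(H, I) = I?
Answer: -12807/8 ≈ -1600.9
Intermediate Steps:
o(n) = 2 - (1 + n)*(-29 + n) (o(n) = 2 - (n - 29)*(n + n/n) = 2 - (-29 + n)*(n + 1) = 2 - (-29 + n)*(1 + n) = 2 - (1 + n)*(-29 + n))
h(v) = 18*v (h(v) = 9*(v + v) = 9*(2*v) = 18*v)
-h(o(-12/b(5, -4) + 6/(-8))) = -18*(31 - (-12/(-4) + 6/(-8))² + 28*(-12/(-4) + 6/(-8))) = -18*(31 - (-12*(-¼) + 6*(-⅛))² + 28*(-12*(-¼) + 6*(-⅛))) = -18*(31 - (3 - ¾)² + 28*(3 - ¾)) = -18*(31 - (9/4)² + 28*(9/4)) = -18*(31 - 1*81/16 + 63) = -18*(31 - 81/16 + 63) = -18*1423/16 = -1*12807/8 = -12807/8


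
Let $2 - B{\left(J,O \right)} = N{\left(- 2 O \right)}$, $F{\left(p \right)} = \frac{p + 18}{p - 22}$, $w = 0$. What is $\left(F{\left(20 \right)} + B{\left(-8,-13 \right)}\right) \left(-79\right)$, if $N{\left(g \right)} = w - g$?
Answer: $-711$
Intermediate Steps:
$F{\left(p \right)} = \frac{18 + p}{-22 + p}$
$N{\left(g \right)} = - g$ ($N{\left(g \right)} = 0 - g = - g$)
$B{\left(J,O \right)} = 2 - 2 O$ ($B{\left(J,O \right)} = 2 - - \left(-2\right) O = 2 - 2 O$)
$\left(F{\left(20 \right)} + B{\left(-8,-13 \right)}\right) \left(-79\right) = \left(\frac{18 + 20}{-22 + 20} + \left(2 - -26\right)\right) \left(-79\right) = \left(\frac{1}{-2} \cdot 38 + \left(2 + 26\right)\right) \left(-79\right) = \left(\left(- \frac{1}{2}\right) 38 + 28\right) \left(-79\right) = \left(-19 + 28\right) \left(-79\right) = 9 \left(-79\right) = -711$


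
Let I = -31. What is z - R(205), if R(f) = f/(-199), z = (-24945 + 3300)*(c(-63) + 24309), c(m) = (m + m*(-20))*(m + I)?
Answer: 379947477400/199 ≈ 1.9093e+9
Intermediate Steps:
c(m) = -19*m*(-31 + m) (c(m) = (m + m*(-20))*(m - 31) = (m - 20*m)*(-31 + m) = (-19*m)*(-31 + m) = -19*m*(-31 + m))
z = 1909283805 (z = (-24945 + 3300)*(19*(-63)*(31 - 1*(-63)) + 24309) = -21645*(19*(-63)*(31 + 63) + 24309) = -21645*(19*(-63)*94 + 24309) = -21645*(-112518 + 24309) = -21645*(-88209) = 1909283805)
R(f) = -f/199 (R(f) = f*(-1/199) = -f/199)
z - R(205) = 1909283805 - (-1)*205/199 = 1909283805 - 1*(-205/199) = 1909283805 + 205/199 = 379947477400/199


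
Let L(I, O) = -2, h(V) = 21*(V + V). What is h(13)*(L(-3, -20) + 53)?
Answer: 27846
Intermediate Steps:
h(V) = 42*V (h(V) = 21*(2*V) = 42*V)
h(13)*(L(-3, -20) + 53) = (42*13)*(-2 + 53) = 546*51 = 27846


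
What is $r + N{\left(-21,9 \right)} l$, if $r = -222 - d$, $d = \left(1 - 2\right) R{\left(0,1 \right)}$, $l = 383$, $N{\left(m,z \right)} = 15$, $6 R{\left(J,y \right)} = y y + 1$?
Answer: $\frac{16570}{3} \approx 5523.3$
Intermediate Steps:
$R{\left(J,y \right)} = \frac{1}{6} + \frac{y^{2}}{6}$ ($R{\left(J,y \right)} = \frac{y y + 1}{6} = \frac{y^{2} + 1}{6} = \frac{1 + y^{2}}{6} = \frac{1}{6} + \frac{y^{2}}{6}$)
$d = - \frac{1}{3}$ ($d = \left(1 - 2\right) \left(\frac{1}{6} + \frac{1^{2}}{6}\right) = - (\frac{1}{6} + \frac{1}{6} \cdot 1) = - (\frac{1}{6} + \frac{1}{6}) = \left(-1\right) \frac{1}{3} = - \frac{1}{3} \approx -0.33333$)
$r = - \frac{665}{3}$ ($r = -222 - - \frac{1}{3} = -222 + \frac{1}{3} = - \frac{665}{3} \approx -221.67$)
$r + N{\left(-21,9 \right)} l = - \frac{665}{3} + 15 \cdot 383 = - \frac{665}{3} + 5745 = \frac{16570}{3}$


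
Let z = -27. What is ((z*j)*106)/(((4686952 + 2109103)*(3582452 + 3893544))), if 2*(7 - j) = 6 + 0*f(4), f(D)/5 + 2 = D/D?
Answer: -2862/12701819998945 ≈ -2.2532e-10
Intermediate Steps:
f(D) = -5 (f(D) = -10 + 5*(D/D) = -10 + 5*1 = -10 + 5 = -5)
j = 4 (j = 7 - (6 + 0*(-5))/2 = 7 - (6 + 0)/2 = 7 - 1/2*6 = 7 - 3 = 4)
((z*j)*106)/(((4686952 + 2109103)*(3582452 + 3893544))) = (-27*4*106)/(((4686952 + 2109103)*(3582452 + 3893544))) = (-108*106)/((6796055*7475996)) = -11448/50807279995780 = -11448*1/50807279995780 = -2862/12701819998945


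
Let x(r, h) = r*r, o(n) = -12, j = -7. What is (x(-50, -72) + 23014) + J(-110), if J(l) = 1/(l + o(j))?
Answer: 3112707/122 ≈ 25514.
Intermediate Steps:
x(r, h) = r**2
J(l) = 1/(-12 + l) (J(l) = 1/(l - 12) = 1/(-12 + l))
(x(-50, -72) + 23014) + J(-110) = ((-50)**2 + 23014) + 1/(-12 - 110) = (2500 + 23014) + 1/(-122) = 25514 - 1/122 = 3112707/122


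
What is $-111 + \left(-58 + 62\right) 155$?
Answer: $509$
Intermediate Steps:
$-111 + \left(-58 + 62\right) 155 = -111 + 4 \cdot 155 = -111 + 620 = 509$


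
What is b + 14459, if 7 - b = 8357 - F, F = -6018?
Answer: 91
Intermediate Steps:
b = -14368 (b = 7 - (8357 - 1*(-6018)) = 7 - (8357 + 6018) = 7 - 1*14375 = 7 - 14375 = -14368)
b + 14459 = -14368 + 14459 = 91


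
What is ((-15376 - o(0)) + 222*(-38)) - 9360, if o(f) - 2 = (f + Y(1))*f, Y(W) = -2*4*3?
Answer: -33174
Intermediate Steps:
Y(W) = -24 (Y(W) = -8*3 = -24)
o(f) = 2 + f*(-24 + f) (o(f) = 2 + (f - 24)*f = 2 + (-24 + f)*f = 2 + f*(-24 + f))
((-15376 - o(0)) + 222*(-38)) - 9360 = ((-15376 - (2 + 0**2 - 24*0)) + 222*(-38)) - 9360 = ((-15376 - (2 + 0 + 0)) - 8436) - 9360 = ((-15376 - 1*2) - 8436) - 9360 = ((-15376 - 2) - 8436) - 9360 = (-15378 - 8436) - 9360 = -23814 - 9360 = -33174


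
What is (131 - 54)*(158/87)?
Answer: 12166/87 ≈ 139.84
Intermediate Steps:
(131 - 54)*(158/87) = 77*(158*(1/87)) = 77*(158/87) = 12166/87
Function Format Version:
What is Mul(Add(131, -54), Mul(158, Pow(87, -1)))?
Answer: Rational(12166, 87) ≈ 139.84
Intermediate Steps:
Mul(Add(131, -54), Mul(158, Pow(87, -1))) = Mul(77, Mul(158, Rational(1, 87))) = Mul(77, Rational(158, 87)) = Rational(12166, 87)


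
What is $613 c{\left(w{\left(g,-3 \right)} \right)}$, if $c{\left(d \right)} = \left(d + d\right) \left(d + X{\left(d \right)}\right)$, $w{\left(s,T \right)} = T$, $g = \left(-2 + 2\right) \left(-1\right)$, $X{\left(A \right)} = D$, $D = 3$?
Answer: $0$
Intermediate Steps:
$X{\left(A \right)} = 3$
$g = 0$ ($g = 0 \left(-1\right) = 0$)
$c{\left(d \right)} = 2 d \left(3 + d\right)$ ($c{\left(d \right)} = \left(d + d\right) \left(d + 3\right) = 2 d \left(3 + d\right)$)
$613 c{\left(w{\left(g,-3 \right)} \right)} = 613 \cdot 2 \left(-3\right) \left(3 - 3\right) = 613 \cdot 2 \left(-3\right) 0 = 613 \cdot 0 = 0$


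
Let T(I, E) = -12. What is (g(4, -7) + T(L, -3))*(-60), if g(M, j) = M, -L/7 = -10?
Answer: 480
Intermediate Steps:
L = 70 (L = -7*(-10) = 70)
(g(4, -7) + T(L, -3))*(-60) = (4 - 12)*(-60) = -8*(-60) = 480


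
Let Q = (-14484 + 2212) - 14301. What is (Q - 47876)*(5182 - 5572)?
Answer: 29035110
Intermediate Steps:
Q = -26573 (Q = -12272 - 14301 = -26573)
(Q - 47876)*(5182 - 5572) = (-26573 - 47876)*(5182 - 5572) = -74449*(-390) = 29035110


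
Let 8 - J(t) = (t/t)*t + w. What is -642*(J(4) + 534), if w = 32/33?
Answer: -3792508/11 ≈ -3.4477e+5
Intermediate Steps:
w = 32/33 (w = 32*(1/33) = 32/33 ≈ 0.96970)
J(t) = 232/33 - t (J(t) = 8 - ((t/t)*t + 32/33) = 8 - (1*t + 32/33) = 8 - (t + 32/33) = 8 - (32/33 + t) = 8 + (-32/33 - t) = 232/33 - t)
-642*(J(4) + 534) = -642*((232/33 - 1*4) + 534) = -642*((232/33 - 4) + 534) = -642*(100/33 + 534) = -642*17722/33 = -3792508/11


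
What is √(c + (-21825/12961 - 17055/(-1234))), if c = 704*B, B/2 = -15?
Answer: 5*I*√215979036041376582/15993874 ≈ 145.29*I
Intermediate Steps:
B = -30 (B = 2*(-15) = -30)
c = -21120 (c = 704*(-30) = -21120)
√(c + (-21825/12961 - 17055/(-1234))) = √(-21120 + (-21825/12961 - 17055/(-1234))) = √(-21120 + (-21825*1/12961 - 17055*(-1/1234))) = √(-21120 + (-21825/12961 + 17055/1234)) = √(-21120 + 194117805/15993874) = √(-337596501075/15993874) = 5*I*√215979036041376582/15993874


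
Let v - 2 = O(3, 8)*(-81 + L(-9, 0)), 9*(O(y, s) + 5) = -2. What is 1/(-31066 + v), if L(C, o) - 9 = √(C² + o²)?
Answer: -1/30735 ≈ -3.2536e-5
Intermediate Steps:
O(y, s) = -47/9 (O(y, s) = -5 + (⅑)*(-2) = -5 - 2/9 = -47/9)
L(C, o) = 9 + √(C² + o²)
v = 331 (v = 2 - 47*(-81 + (9 + √((-9)² + 0²)))/9 = 2 - 47*(-81 + (9 + √(81 + 0)))/9 = 2 - 47*(-81 + (9 + √81))/9 = 2 - 47*(-81 + (9 + 9))/9 = 2 - 47*(-81 + 18)/9 = 2 - 47/9*(-63) = 2 + 329 = 331)
1/(-31066 + v) = 1/(-31066 + 331) = 1/(-30735) = -1/30735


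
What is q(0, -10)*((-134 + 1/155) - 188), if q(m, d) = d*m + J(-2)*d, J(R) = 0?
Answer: 0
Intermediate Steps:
q(m, d) = d*m (q(m, d) = d*m + 0*d = d*m + 0 = d*m)
q(0, -10)*((-134 + 1/155) - 188) = (-10*0)*((-134 + 1/155) - 188) = 0*((-134 + 1/155) - 188) = 0*(-20769/155 - 188) = 0*(-49909/155) = 0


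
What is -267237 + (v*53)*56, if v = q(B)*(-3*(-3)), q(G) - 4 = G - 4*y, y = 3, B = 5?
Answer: -347373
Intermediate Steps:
q(G) = -8 + G (q(G) = 4 + (G - 4*3) = 4 + (G - 12) = 4 + (-12 + G) = -8 + G)
v = -27 (v = (-8 + 5)*(-3*(-3)) = -3*9 = -27)
-267237 + (v*53)*56 = -267237 - 27*53*56 = -267237 - 1431*56 = -267237 - 80136 = -347373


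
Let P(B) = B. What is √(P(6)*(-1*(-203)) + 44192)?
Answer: √45410 ≈ 213.10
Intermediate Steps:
√(P(6)*(-1*(-203)) + 44192) = √(6*(-1*(-203)) + 44192) = √(6*203 + 44192) = √(1218 + 44192) = √45410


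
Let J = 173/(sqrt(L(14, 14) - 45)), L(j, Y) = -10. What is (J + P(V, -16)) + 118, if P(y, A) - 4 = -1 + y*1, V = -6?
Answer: 115 - 173*I*sqrt(55)/55 ≈ 115.0 - 23.327*I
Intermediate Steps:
P(y, A) = 3 + y (P(y, A) = 4 + (-1 + y*1) = 4 + (-1 + y) = 3 + y)
J = -173*I*sqrt(55)/55 (J = 173/(sqrt(-10 - 45)) = 173/(sqrt(-55)) = 173/((I*sqrt(55))) = 173*(-I*sqrt(55)/55) = -173*I*sqrt(55)/55 ≈ -23.327*I)
(J + P(V, -16)) + 118 = (-173*I*sqrt(55)/55 + (3 - 6)) + 118 = (-173*I*sqrt(55)/55 - 3) + 118 = (-3 - 173*I*sqrt(55)/55) + 118 = 115 - 173*I*sqrt(55)/55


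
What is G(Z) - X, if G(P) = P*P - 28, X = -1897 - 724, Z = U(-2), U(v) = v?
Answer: 2597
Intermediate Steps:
Z = -2
X = -2621
G(P) = -28 + P² (G(P) = P² - 28 = -28 + P²)
G(Z) - X = (-28 + (-2)²) - 1*(-2621) = (-28 + 4) + 2621 = -24 + 2621 = 2597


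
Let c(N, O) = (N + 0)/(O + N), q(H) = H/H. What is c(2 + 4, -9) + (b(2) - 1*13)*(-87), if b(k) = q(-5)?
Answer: 1042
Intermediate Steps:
q(H) = 1
b(k) = 1
c(N, O) = N/(N + O)
c(2 + 4, -9) + (b(2) - 1*13)*(-87) = (2 + 4)/((2 + 4) - 9) + (1 - 1*13)*(-87) = 6/(6 - 9) + (1 - 13)*(-87) = 6/(-3) - 12*(-87) = 6*(-⅓) + 1044 = -2 + 1044 = 1042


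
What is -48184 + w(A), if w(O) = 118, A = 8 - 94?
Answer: -48066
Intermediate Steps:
A = -86
-48184 + w(A) = -48184 + 118 = -48066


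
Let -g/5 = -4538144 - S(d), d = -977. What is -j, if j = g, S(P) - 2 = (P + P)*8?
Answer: -22612570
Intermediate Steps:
S(P) = 2 + 16*P (S(P) = 2 + (P + P)*8 = 2 + (2*P)*8 = 2 + 16*P)
g = 22612570 (g = -5*(-4538144 - (2 + 16*(-977))) = -5*(-4538144 - (2 - 15632)) = -5*(-4538144 - 1*(-15630)) = -5*(-4538144 + 15630) = -5*(-4522514) = 22612570)
j = 22612570
-j = -1*22612570 = -22612570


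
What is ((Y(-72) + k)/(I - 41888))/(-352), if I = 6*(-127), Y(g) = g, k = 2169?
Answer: 2097/15012800 ≈ 0.00013968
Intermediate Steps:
I = -762
((Y(-72) + k)/(I - 41888))/(-352) = ((-72 + 2169)/(-762 - 41888))/(-352) = (2097/(-42650))*(-1/352) = (2097*(-1/42650))*(-1/352) = -2097/42650*(-1/352) = 2097/15012800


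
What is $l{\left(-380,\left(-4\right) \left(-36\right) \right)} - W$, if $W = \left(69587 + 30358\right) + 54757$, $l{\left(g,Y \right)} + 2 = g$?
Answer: $-155084$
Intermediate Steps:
$l{\left(g,Y \right)} = -2 + g$
$W = 154702$ ($W = 99945 + 54757 = 154702$)
$l{\left(-380,\left(-4\right) \left(-36\right) \right)} - W = \left(-2 - 380\right) - 154702 = -382 - 154702 = -155084$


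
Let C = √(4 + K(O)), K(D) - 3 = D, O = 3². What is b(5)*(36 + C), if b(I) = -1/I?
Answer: -8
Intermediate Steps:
O = 9
K(D) = 3 + D
C = 4 (C = √(4 + (3 + 9)) = √(4 + 12) = √16 = 4)
b(5)*(36 + C) = (-1/5)*(36 + 4) = -1*⅕*40 = -⅕*40 = -8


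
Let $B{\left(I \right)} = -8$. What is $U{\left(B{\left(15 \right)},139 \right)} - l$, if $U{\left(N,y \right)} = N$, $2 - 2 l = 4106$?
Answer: $2044$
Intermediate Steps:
$l = -2052$ ($l = 1 - 2053 = -2052$)
$U{\left(B{\left(15 \right)},139 \right)} - l = -8 - -2052 = -8 + 2052 = 2044$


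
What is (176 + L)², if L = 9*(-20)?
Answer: 16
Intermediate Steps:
L = -180
(176 + L)² = (176 - 180)² = (-4)² = 16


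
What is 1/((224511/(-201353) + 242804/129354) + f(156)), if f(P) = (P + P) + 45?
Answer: 13022907981/4659102108176 ≈ 0.0027952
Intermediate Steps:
f(P) = 45 + 2*P (f(P) = 2*P + 45 = 45 + 2*P)
1/((224511/(-201353) + 242804/129354) + f(156)) = 1/((224511/(-201353) + 242804/129354) + (45 + 2*156)) = 1/((224511*(-1/201353) + 242804*(1/129354)) + (45 + 312)) = 1/((-224511/201353 + 121402/64677) + 357) = 1/(9923958959/13022907981 + 357) = 1/(4659102108176/13022907981) = 13022907981/4659102108176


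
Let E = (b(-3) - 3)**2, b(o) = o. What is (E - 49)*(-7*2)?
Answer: 182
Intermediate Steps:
E = 36 (E = (-3 - 3)**2 = (-6)**2 = 36)
(E - 49)*(-7*2) = (36 - 49)*(-7*2) = -13*(-14) = 182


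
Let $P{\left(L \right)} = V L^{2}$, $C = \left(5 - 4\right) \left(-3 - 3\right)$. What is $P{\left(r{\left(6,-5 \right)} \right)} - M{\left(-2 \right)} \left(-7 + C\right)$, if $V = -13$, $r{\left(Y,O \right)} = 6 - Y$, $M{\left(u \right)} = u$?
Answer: $-26$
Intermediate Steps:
$C = -6$ ($C = 1 \left(-6\right) = -6$)
$P{\left(L \right)} = - 13 L^{2}$
$P{\left(r{\left(6,-5 \right)} \right)} - M{\left(-2 \right)} \left(-7 + C\right) = - 13 \left(6 - 6\right)^{2} - - 2 \left(-7 - 6\right) = - 13 \left(6 - 6\right)^{2} - \left(-2\right) \left(-13\right) = - 13 \cdot 0^{2} - 26 = \left(-13\right) 0 - 26 = 0 - 26 = -26$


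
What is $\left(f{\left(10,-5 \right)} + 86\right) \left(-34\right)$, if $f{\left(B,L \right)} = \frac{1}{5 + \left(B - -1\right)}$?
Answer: $- \frac{23409}{8} \approx -2926.1$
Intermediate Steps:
$f{\left(B,L \right)} = \frac{1}{6 + B}$ ($f{\left(B,L \right)} = \frac{1}{5 + \left(B + 1\right)} = \frac{1}{5 + \left(1 + B\right)} = \frac{1}{6 + B}$)
$\left(f{\left(10,-5 \right)} + 86\right) \left(-34\right) = \left(\frac{1}{6 + 10} + 86\right) \left(-34\right) = \left(\frac{1}{16} + 86\right) \left(-34\right) = \frac{1377}{16} \left(-34\right) = - \frac{23409}{8}$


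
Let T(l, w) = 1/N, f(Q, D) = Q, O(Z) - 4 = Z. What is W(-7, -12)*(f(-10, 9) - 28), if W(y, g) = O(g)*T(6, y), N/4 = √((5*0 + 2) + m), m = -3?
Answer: -76*I ≈ -76.0*I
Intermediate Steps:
O(Z) = 4 + Z
N = 4*I (N = 4*√((5*0 + 2) - 3) = 4*√((0 + 2) - 3) = 4*√(2 - 3) = 4*√(-1) = 4*I ≈ 4.0*I)
T(l, w) = -I/4 (T(l, w) = 1/(4*I) = -I/4)
W(y, g) = -I*(4 + g)/4 (W(y, g) = (4 + g)*(-I/4) = -I*(4 + g)/4)
W(-7, -12)*(f(-10, 9) - 28) = (I*(-4 - 1*(-12))/4)*(-10 - 28) = (I*(-4 + 12)/4)*(-38) = ((¼)*I*8)*(-38) = (2*I)*(-38) = -76*I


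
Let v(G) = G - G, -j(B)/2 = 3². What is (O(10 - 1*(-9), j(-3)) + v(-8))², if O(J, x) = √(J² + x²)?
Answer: 685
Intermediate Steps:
j(B) = -18 (j(B) = -2*3² = -2*9 = -18)
v(G) = 0
(O(10 - 1*(-9), j(-3)) + v(-8))² = (√((10 - 1*(-9))² + (-18)²) + 0)² = (√((10 + 9)² + 324) + 0)² = (√(19² + 324) + 0)² = (√(361 + 324) + 0)² = (√685 + 0)² = (√685)² = 685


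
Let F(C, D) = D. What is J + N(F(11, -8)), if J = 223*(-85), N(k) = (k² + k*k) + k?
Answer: -18835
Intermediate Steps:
N(k) = k + 2*k² (N(k) = (k² + k²) + k = 2*k² + k = k + 2*k²)
J = -18955
J + N(F(11, -8)) = -18955 - 8*(1 + 2*(-8)) = -18955 - 8*(1 - 16) = -18955 - 8*(-15) = -18955 + 120 = -18835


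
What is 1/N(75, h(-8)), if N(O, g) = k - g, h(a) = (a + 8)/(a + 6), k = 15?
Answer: 1/15 ≈ 0.066667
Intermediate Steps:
h(a) = (8 + a)/(6 + a)
N(O, g) = 15 - g
1/N(75, h(-8)) = 1/(15 - (8 - 8)/(6 - 8)) = 1/(15 - 0/(-2)) = 1/(15 - (-1)*0/2) = 1/(15 - 1*0) = 1/(15 + 0) = 1/15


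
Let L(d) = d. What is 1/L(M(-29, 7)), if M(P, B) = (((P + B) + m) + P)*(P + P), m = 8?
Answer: 1/2494 ≈ 0.00040096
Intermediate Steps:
M(P, B) = 2*P*(8 + B + 2*P) (M(P, B) = (((P + B) + 8) + P)*(P + P) = (((B + P) + 8) + P)*(2*P) = ((8 + B + P) + P)*(2*P) = (8 + B + 2*P)*(2*P) = 2*P*(8 + B + 2*P))
1/L(M(-29, 7)) = 1/(2*(-29)*(8 + 7 + 2*(-29))) = 1/(2*(-29)*(8 + 7 - 58)) = 1/(2*(-29)*(-43)) = 1/2494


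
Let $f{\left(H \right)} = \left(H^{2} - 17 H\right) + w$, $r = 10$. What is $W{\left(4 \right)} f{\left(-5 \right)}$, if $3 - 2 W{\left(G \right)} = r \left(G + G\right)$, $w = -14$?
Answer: $-3696$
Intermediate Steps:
$f{\left(H \right)} = -14 + H^{2} - 17 H$ ($f{\left(H \right)} = \left(H^{2} - 17 H\right) - 14 = -14 + H^{2} - 17 H$)
$W{\left(G \right)} = \frac{3}{2} - 10 G$ ($W{\left(G \right)} = \frac{3}{2} - \frac{10 \left(G + G\right)}{2} = \frac{3}{2} - \frac{10 \cdot 2 G}{2} = \frac{3}{2} - \frac{20 G}{2} = \frac{3}{2} - 10 G$)
$W{\left(4 \right)} f{\left(-5 \right)} = \left(\frac{3}{2} - 40\right) \left(-14 + \left(-5\right)^{2} - -85\right) = \left(\frac{3}{2} - 40\right) \left(-14 + 25 + 85\right) = \left(- \frac{77}{2}\right) 96 = -3696$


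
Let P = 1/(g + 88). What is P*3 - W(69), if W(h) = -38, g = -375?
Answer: 10903/287 ≈ 37.990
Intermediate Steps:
P = -1/287 (P = 1/(-375 + 88) = 1/(-287) = -1/287 ≈ -0.0034843)
P*3 - W(69) = -1/287*3 - 1*(-38) = -3/287 + 38 = 10903/287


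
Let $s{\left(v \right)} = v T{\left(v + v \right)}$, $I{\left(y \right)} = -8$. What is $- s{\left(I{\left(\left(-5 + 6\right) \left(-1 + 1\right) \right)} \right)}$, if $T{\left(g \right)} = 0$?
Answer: $0$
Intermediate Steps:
$s{\left(v \right)} = 0$ ($s{\left(v \right)} = v 0 = 0$)
$- s{\left(I{\left(\left(-5 + 6\right) \left(-1 + 1\right) \right)} \right)} = \left(-1\right) 0 = 0$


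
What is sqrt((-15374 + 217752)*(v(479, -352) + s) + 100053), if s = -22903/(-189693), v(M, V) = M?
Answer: sqrt(388075539250296233)/63231 ≈ 9852.1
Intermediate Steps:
s = 22903/189693 (s = -22903*(-1/189693) = 22903/189693 ≈ 0.12074)
sqrt((-15374 + 217752)*(v(479, -352) + s) + 100053) = sqrt((-15374 + 217752)*(479 + 22903/189693) + 100053) = sqrt(202378*(90885850/189693) + 100053) = sqrt(18393296551300/189693 + 100053) = sqrt(18412275905029/189693) = sqrt(388075539250296233)/63231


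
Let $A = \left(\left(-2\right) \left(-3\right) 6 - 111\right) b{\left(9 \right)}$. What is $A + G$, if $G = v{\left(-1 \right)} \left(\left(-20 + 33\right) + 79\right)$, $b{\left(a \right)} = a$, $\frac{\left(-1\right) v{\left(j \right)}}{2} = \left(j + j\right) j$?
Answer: $-1043$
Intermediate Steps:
$v{\left(j \right)} = - 4 j^{2}$ ($v{\left(j \right)} = - 2 \left(j + j\right) j = - 2 \cdot 2 j j = - 2 \cdot 2 j^{2} = - 4 j^{2}$)
$A = -675$ ($A = \left(\left(-2\right) \left(-3\right) 6 - 111\right) 9 = \left(6 \cdot 6 - 111\right) 9 = \left(36 - 111\right) 9 = \left(-75\right) 9 = -675$)
$G = -368$ ($G = - 4 \left(-1\right)^{2} \left(\left(-20 + 33\right) + 79\right) = \left(-4\right) 1 \left(13 + 79\right) = \left(-4\right) 92 = -368$)
$A + G = -675 - 368 = -1043$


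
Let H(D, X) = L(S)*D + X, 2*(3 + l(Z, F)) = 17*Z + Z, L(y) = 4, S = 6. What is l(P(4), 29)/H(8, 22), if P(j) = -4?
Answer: -13/18 ≈ -0.72222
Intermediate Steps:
l(Z, F) = -3 + 9*Z (l(Z, F) = -3 + (17*Z + Z)/2 = -3 + (18*Z)/2 = -3 + 9*Z)
H(D, X) = X + 4*D (H(D, X) = 4*D + X = X + 4*D)
l(P(4), 29)/H(8, 22) = (-3 + 9*(-4))/(22 + 4*8) = (-3 - 36)/(22 + 32) = -39/54 = -39*1/54 = -13/18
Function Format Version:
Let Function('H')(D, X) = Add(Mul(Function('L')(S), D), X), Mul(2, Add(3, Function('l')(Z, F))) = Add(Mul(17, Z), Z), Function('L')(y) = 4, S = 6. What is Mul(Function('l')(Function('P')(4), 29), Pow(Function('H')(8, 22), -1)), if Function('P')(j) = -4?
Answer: Rational(-13, 18) ≈ -0.72222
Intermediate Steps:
Function('l')(Z, F) = Add(-3, Mul(9, Z)) (Function('l')(Z, F) = Add(-3, Mul(Rational(1, 2), Add(Mul(17, Z), Z))) = Add(-3, Mul(Rational(1, 2), Mul(18, Z))) = Add(-3, Mul(9, Z)))
Function('H')(D, X) = Add(X, Mul(4, D)) (Function('H')(D, X) = Add(Mul(4, D), X) = Add(X, Mul(4, D)))
Mul(Function('l')(Function('P')(4), 29), Pow(Function('H')(8, 22), -1)) = Mul(Add(-3, Mul(9, -4)), Pow(Add(22, Mul(4, 8)), -1)) = Mul(Add(-3, -36), Pow(Add(22, 32), -1)) = Mul(-39, Pow(54, -1)) = Mul(-39, Rational(1, 54)) = Rational(-13, 18)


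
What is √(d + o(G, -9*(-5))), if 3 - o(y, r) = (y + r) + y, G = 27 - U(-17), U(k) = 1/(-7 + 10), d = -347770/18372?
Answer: I*√9641781762/9186 ≈ 10.689*I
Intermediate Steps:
d = -173885/9186 (d = -347770*1/18372 = -173885/9186 ≈ -18.929)
U(k) = ⅓ (U(k) = 1/3 = ⅓)
G = 80/3 (G = 27 - 1*⅓ = 27 - ⅓ = 80/3 ≈ 26.667)
o(y, r) = 3 - r - 2*y (o(y, r) = 3 - ((y + r) + y) = 3 - ((r + y) + y) = 3 - (r + 2*y) = 3 + (-r - 2*y) = 3 - r - 2*y)
√(d + o(G, -9*(-5))) = √(-173885/9186 + (3 - (-9)*(-5) - 2*80/3)) = √(-173885/9186 + (3 - 1*45 - 160/3)) = √(-173885/9186 + (3 - 45 - 160/3)) = √(-173885/9186 - 286/3) = √(-1049617/9186) = I*√9641781762/9186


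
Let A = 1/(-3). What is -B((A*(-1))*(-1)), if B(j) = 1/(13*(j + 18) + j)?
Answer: -3/688 ≈ -0.0043605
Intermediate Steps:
A = -⅓ ≈ -0.33333
B(j) = 1/(234 + 14*j) (B(j) = 1/(13*(18 + j) + j) = 1/((234 + 13*j) + j) = 1/(234 + 14*j))
-B((A*(-1))*(-1)) = -1/(2*(117 + 7*(-⅓*(-1)*(-1)))) = -1/(2*(117 + 7*((⅓)*(-1)))) = -1/(2*(117 + 7*(-⅓))) = -1/(2*(117 - 7/3)) = -1/(2*344/3) = -3/(2*344) = -1*3/688 = -3/688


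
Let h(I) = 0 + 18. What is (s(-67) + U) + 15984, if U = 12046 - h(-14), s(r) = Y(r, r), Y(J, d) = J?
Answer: 27945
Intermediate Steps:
h(I) = 18
s(r) = r
U = 12028 (U = 12046 - 1*18 = 12046 - 18 = 12028)
(s(-67) + U) + 15984 = (-67 + 12028) + 15984 = 11961 + 15984 = 27945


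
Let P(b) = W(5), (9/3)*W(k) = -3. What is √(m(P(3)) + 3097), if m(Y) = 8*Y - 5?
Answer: 2*√771 ≈ 55.534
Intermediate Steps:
W(k) = -1 (W(k) = (⅓)*(-3) = -1)
P(b) = -1
m(Y) = -5 + 8*Y
√(m(P(3)) + 3097) = √((-5 + 8*(-1)) + 3097) = √((-5 - 8) + 3097) = √(-13 + 3097) = √3084 = 2*√771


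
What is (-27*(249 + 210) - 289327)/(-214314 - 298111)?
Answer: 60344/102485 ≈ 0.58881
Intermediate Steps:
(-27*(249 + 210) - 289327)/(-214314 - 298111) = (-27*459 - 289327)/(-512425) = (-12393 - 289327)*(-1/512425) = -301720*(-1/512425) = 60344/102485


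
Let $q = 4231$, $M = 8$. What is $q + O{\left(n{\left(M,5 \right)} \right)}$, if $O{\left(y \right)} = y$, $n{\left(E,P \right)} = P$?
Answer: $4236$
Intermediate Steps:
$q + O{\left(n{\left(M,5 \right)} \right)} = 4231 + 5 = 4236$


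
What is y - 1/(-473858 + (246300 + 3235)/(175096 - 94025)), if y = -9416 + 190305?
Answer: 6949012357349558/38415892383 ≈ 1.8089e+5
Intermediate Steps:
y = 180889
y - 1/(-473858 + (246300 + 3235)/(175096 - 94025)) = 180889 - 1/(-473858 + (246300 + 3235)/(175096 - 94025)) = 180889 - 1/(-473858 + 249535/81071) = 180889 - 1/(-38415892383/81071) = 180889 - 1*(-81071/38415892383) = 180889 + 81071/38415892383 = 6949012357349558/38415892383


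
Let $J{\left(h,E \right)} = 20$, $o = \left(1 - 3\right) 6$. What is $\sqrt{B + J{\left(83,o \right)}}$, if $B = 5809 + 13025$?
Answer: $\sqrt{18854} \approx 137.31$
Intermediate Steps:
$B = 18834$
$o = -12$ ($o = \left(-2\right) 6 = -12$)
$\sqrt{B + J{\left(83,o \right)}} = \sqrt{18834 + 20} = \sqrt{18854}$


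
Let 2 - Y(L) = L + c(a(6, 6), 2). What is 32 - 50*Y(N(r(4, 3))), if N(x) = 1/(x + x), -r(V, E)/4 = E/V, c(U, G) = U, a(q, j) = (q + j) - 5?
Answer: 821/3 ≈ 273.67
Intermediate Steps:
a(q, j) = -5 + j + q (a(q, j) = (j + q) - 5 = -5 + j + q)
r(V, E) = -4*E/V
N(x) = 1/(2*x)
Y(L) = -5 - L (Y(L) = 2 - (L + (-5 + 6 + 6)) = 2 - (L + 7) = 2 - (7 + L) = 2 + (-7 - L) = -5 - L)
32 - 50*Y(N(r(4, 3))) = 32 - 50*(-5 - 1/(2*((-4*3/4)))) = 32 - 50*(-5 - 1/(2*((-4*3*¼)))) = 32 - 50*(-5 - 1/(2*(-3))) = 32 - 50*(-5 - (-1)/(2*3)) = 32 - 50*(-5 - 1*(-⅙)) = 32 - 50*(-5 + ⅙) = 32 - 50*(-29/6) = 32 + 725/3 = 821/3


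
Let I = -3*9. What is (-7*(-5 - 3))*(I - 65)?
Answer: -5152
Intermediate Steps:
I = -27
(-7*(-5 - 3))*(I - 65) = (-7*(-5 - 3))*(-27 - 65) = -7*(-8)*(-92) = 56*(-92) = -5152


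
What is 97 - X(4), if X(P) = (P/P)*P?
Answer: 93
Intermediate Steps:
X(P) = P (X(P) = 1*P = P)
97 - X(4) = 97 - 1*4 = 97 - 4 = 93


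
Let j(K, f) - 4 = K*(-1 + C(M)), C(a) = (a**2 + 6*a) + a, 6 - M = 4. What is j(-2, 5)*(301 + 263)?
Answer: -16920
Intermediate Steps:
M = 2 (M = 6 - 1*4 = 6 - 4 = 2)
C(a) = a**2 + 7*a
j(K, f) = 4 + 17*K (j(K, f) = 4 + K*(-1 + 2*(7 + 2)) = 4 + K*(-1 + 2*9) = 4 + K*(-1 + 18) = 4 + K*17 = 4 + 17*K)
j(-2, 5)*(301 + 263) = (4 + 17*(-2))*(301 + 263) = (4 - 34)*564 = -30*564 = -16920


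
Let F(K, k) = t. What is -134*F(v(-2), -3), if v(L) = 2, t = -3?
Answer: 402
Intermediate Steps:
F(K, k) = -3
-134*F(v(-2), -3) = -134*(-3) = 402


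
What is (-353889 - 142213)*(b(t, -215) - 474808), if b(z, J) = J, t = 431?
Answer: 235659860346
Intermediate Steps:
(-353889 - 142213)*(b(t, -215) - 474808) = (-353889 - 142213)*(-215 - 474808) = -496102*(-475023) = 235659860346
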